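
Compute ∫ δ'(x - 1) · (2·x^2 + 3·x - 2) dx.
-7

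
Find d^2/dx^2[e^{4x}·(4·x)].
\left(64 x + 32\right) e^{4 x}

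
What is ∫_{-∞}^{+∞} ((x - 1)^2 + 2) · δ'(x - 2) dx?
-2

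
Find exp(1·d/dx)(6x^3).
6 x^{3} + 18 x^{2} + 18 x + 6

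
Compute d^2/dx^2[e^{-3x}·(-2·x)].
6 \left(2 - 3 x\right) e^{- 3 x}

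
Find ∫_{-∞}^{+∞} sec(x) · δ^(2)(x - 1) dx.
\left(1 + 2 \tan^{2}{\left(1 \right)}\right) \sec{\left(1 \right)}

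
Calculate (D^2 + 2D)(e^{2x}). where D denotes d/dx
8 e^{2 x}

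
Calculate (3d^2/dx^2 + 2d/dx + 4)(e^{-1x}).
5 e^{- x}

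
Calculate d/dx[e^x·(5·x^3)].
5 x^{2} \left(x + 3\right) e^{x}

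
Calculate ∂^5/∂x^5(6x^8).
40320 x^{3}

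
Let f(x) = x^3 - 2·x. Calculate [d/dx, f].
3 x^{2} - 2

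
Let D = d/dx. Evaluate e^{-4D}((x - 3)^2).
x^{2} - 14 x + 49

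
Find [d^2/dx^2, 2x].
4\frac{d}{dx}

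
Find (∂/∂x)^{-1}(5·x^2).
\frac{5 x^{3}}{3}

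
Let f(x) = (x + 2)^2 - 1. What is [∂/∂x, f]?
2 x + 4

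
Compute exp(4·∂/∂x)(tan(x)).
\tan{\left(x + 4 \right)}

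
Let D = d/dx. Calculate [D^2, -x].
-2D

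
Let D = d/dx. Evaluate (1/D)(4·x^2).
\frac{4 x^{3}}{3}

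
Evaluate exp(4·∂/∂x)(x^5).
x^{5} + 20 x^{4} + 160 x^{3} + 640 x^{2} + 1280 x + 1024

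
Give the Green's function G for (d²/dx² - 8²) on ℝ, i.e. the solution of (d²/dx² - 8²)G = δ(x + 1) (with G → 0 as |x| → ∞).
-\frac{e^{-8|x + 1|}}{16}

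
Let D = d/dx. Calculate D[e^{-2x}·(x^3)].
x^{2} \left(3 - 2 x\right) e^{- 2 x}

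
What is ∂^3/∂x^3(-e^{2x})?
- 8 e^{2 x}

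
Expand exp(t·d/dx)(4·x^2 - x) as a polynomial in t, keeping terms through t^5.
4 t^{2} + t \left(8 x - 1\right) + 4 x^{2} - x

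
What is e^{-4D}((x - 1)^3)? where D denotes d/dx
x^{3} - 15 x^{2} + 75 x - 125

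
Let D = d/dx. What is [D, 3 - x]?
-1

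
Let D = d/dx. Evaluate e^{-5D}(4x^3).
4 x^{3} - 60 x^{2} + 300 x - 500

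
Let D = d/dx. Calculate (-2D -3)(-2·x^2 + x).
6 x^{2} + 5 x - 2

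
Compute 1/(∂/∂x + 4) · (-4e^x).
- \frac{4 e^{x}}{5}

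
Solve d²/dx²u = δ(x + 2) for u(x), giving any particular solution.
\frac{|x + 2|}{2}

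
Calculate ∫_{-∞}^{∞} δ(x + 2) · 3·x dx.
-6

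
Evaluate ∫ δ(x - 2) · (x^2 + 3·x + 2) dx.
12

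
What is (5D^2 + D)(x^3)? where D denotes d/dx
3 x \left(x + 10\right)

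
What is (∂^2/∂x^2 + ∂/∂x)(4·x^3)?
12 x \left(x + 2\right)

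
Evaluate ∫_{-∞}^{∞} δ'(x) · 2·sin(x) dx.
-2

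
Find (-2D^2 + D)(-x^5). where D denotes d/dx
5 x^{3} \left(8 - x\right)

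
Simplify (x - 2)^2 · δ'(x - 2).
0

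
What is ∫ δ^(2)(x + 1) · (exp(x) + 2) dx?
e^{-1}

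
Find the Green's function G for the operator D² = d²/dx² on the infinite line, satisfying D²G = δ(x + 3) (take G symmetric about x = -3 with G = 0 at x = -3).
\frac{|x + 3|}{2}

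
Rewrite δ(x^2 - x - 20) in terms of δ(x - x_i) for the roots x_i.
\frac{\delta(x - 5) + \delta(x + 4)}{9}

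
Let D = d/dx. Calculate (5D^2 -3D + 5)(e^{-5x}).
145 e^{- 5 x}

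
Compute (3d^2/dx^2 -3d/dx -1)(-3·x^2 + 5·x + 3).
3 x^{2} + 13 x - 36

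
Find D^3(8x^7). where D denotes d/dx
1680 x^{4}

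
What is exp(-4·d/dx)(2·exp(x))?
2 e^{x - 4}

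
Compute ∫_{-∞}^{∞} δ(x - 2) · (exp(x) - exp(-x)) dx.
2 \sinh{\left(2 \right)}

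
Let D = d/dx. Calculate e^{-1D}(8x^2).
8 x^{2} - 16 x + 8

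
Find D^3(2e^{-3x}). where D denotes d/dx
- 54 e^{- 3 x}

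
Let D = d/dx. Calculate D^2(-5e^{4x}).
- 80 e^{4 x}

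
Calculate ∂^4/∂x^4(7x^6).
2520 x^{2}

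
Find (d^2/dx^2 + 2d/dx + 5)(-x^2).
- 5 x^{2} - 4 x - 2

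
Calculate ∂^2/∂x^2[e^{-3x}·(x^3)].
3 x \left(3 x^{2} - 6 x + 2\right) e^{- 3 x}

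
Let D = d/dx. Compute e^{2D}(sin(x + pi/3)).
\sin{\left(x + \frac{\pi}{3} + 2 \right)}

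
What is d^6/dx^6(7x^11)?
2328480 x^{5}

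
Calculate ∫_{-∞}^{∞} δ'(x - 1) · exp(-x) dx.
e^{-1}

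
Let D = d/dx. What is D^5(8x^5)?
960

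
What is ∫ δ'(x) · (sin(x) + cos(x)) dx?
-1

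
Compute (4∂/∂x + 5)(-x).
- 5 x - 4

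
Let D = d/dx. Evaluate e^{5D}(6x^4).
6 x^{4} + 120 x^{3} + 900 x^{2} + 3000 x + 3750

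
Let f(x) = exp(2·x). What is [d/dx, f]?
2 e^{2 x}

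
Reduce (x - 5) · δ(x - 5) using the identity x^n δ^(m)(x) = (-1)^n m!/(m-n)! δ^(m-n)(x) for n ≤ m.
0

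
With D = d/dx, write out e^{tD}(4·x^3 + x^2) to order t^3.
4 t^{3} + t^{2} \left(12 x + 1\right) + 2 t x \left(6 x + 1\right) + 4 x^{3} + x^{2}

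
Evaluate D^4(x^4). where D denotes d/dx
24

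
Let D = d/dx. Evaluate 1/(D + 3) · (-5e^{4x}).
- \frac{5 e^{4 x}}{7}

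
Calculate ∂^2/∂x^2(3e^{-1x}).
3 e^{- x}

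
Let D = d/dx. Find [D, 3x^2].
6 x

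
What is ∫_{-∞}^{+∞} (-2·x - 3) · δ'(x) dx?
2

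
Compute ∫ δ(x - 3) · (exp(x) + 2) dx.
2 + e^{3}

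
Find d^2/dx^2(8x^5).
160 x^{3}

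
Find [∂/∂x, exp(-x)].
- e^{- x}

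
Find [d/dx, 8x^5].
40 x^{4}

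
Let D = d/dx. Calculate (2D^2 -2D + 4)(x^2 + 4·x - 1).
4 x^{2} + 12 x - 8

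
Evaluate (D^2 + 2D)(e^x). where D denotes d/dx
3 e^{x}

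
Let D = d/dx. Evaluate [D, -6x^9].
- 54 x^{8}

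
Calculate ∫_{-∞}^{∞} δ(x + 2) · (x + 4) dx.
2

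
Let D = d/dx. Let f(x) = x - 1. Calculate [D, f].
1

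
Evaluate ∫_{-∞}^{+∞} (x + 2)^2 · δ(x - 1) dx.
9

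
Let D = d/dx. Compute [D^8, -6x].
-48D^{7}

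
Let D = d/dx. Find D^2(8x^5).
160 x^{3}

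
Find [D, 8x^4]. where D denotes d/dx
32 x^{3}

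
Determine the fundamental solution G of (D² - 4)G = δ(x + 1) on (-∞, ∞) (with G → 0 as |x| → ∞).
-\frac{e^{-2|x + 1|}}{4}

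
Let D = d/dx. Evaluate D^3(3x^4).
72 x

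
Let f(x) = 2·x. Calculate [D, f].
2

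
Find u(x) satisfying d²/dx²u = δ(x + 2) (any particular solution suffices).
\frac{|x + 2|}{2}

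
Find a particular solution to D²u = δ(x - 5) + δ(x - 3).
\frac{|x - 5|}{2} + \frac{|x - 3|}{2}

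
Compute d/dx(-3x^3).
- 9 x^{2}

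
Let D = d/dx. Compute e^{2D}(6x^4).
6 x^{4} + 48 x^{3} + 144 x^{2} + 192 x + 96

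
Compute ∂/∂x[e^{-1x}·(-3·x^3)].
3 x^{2} \left(x - 3\right) e^{- x}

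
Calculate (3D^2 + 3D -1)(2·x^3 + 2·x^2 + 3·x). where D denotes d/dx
- 2 x^{3} + 16 x^{2} + 45 x + 21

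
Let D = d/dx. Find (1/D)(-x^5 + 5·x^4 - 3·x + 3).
- \frac{x^{6}}{6} + x^{5} - \frac{3 x^{2}}{2} + 3 x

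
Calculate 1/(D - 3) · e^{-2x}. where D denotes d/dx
- \frac{e^{- 2 x}}{5}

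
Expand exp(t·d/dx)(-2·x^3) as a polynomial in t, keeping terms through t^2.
2 x \left(- 3 t^{2} - 3 t x - x^{2}\right)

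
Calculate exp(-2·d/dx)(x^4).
x^{4} - 8 x^{3} + 24 x^{2} - 32 x + 16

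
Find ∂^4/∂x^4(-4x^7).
- 3360 x^{3}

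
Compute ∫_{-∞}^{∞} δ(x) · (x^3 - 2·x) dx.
0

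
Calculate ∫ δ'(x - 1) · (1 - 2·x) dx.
2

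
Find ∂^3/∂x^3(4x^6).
480 x^{3}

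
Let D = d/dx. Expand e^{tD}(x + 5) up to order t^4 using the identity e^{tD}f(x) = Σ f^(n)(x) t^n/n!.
t + x + 5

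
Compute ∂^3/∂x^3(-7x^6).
- 840 x^{3}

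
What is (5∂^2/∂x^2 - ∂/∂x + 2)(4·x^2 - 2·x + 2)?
8 x^{2} - 12 x + 46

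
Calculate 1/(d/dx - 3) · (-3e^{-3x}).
\frac{e^{- 3 x}}{2}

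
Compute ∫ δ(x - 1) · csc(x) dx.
\csc{\left(1 \right)}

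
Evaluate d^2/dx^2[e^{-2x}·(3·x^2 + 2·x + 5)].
2 \left(6 x^{2} - 8 x + 9\right) e^{- 2 x}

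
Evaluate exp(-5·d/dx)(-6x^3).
- 6 x^{3} + 90 x^{2} - 450 x + 750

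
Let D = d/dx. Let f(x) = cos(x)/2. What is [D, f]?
- \frac{\sin{\left(x \right)}}{2}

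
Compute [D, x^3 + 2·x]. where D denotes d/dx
3 x^{2} + 2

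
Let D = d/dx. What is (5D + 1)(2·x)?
2 x + 10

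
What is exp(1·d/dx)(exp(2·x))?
e^{2 x + 2}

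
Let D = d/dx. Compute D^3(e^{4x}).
64 e^{4 x}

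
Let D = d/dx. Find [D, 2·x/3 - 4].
\frac{2}{3}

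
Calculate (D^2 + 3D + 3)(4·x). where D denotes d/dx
12 x + 12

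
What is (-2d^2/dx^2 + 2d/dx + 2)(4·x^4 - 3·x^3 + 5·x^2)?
8 x^{4} + 26 x^{3} - 104 x^{2} + 56 x - 20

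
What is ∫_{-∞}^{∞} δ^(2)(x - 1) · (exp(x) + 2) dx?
e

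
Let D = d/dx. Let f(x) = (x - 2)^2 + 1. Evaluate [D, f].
2 x - 4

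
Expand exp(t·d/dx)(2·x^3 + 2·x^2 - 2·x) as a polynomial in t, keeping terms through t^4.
2 t^{3} + 2 t^{2} \left(3 x + 1\right) + 2 t \left(3 x^{2} + 2 x - 1\right) + 2 x^{3} + 2 x^{2} - 2 x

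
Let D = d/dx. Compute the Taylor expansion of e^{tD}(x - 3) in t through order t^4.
t + x - 3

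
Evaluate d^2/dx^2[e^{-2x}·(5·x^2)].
10 \left(2 x^{2} - 4 x + 1\right) e^{- 2 x}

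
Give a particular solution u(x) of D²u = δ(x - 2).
\frac{|x - 2|}{2}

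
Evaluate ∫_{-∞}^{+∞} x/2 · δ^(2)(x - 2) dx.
0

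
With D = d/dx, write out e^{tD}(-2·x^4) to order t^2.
2 x^{2} \left(- 6 t^{2} - 4 t x - x^{2}\right)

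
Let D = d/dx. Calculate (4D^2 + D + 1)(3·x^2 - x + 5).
3 x^{2} + 5 x + 28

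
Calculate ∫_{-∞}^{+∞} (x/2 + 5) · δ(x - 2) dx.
6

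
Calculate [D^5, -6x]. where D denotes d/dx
-30D^{4}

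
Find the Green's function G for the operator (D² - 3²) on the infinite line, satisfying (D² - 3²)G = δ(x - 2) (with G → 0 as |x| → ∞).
-\frac{e^{-3|x - 2|}}{6}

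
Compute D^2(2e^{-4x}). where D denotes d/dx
32 e^{- 4 x}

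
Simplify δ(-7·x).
\frac{\delta(x)}{7}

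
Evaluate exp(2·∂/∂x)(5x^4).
5 x^{4} + 40 x^{3} + 120 x^{2} + 160 x + 80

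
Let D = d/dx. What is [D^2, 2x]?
4D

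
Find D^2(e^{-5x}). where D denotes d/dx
25 e^{- 5 x}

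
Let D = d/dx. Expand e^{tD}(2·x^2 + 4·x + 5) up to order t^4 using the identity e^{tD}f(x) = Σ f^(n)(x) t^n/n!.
2 t^{2} + 4 t \left(x + 1\right) + 2 x^{2} + 4 x + 5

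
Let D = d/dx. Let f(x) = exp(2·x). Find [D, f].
2 e^{2 x}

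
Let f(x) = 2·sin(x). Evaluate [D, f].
2 \cos{\left(x \right)}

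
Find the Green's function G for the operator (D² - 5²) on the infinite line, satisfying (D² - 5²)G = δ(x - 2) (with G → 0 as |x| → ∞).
-\frac{e^{-5|x - 2|}}{10}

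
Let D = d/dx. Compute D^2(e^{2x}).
4 e^{2 x}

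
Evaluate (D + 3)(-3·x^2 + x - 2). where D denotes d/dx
- 9 x^{2} - 3 x - 5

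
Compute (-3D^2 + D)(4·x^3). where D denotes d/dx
12 x \left(x - 6\right)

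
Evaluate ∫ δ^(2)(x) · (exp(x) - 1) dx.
1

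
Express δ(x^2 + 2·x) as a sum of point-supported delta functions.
\frac{\delta(x + 2) + \delta(x)}{2}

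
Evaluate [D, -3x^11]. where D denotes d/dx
- 33 x^{10}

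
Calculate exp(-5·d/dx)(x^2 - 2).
x^{2} - 10 x + 23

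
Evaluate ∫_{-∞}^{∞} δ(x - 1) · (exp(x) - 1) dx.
-1 + e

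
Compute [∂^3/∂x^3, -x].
-3\frac{d^{2}}{dx^{2}}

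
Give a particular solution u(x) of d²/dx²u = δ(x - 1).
\frac{|x - 1|}{2}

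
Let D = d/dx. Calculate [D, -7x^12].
- 84 x^{11}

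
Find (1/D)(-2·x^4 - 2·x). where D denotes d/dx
- \frac{2 x^{5}}{5} - x^{2}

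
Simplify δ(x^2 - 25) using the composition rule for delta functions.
\frac{\delta(x + 5) + \delta(x - 5)}{10}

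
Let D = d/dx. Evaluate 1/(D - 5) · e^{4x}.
- e^{4 x}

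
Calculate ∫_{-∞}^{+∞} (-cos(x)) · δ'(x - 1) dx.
- \sin{\left(1 \right)}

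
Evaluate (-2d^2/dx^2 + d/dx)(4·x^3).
12 x \left(x - 4\right)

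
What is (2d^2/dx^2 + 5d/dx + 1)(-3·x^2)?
- 3 x^{2} - 30 x - 12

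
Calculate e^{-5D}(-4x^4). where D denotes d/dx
- 4 x^{4} + 80 x^{3} - 600 x^{2} + 2000 x - 2500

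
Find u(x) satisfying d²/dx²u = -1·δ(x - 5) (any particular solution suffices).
-\frac{|x - 5|}{2}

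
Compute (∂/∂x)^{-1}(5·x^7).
\frac{5 x^{8}}{8}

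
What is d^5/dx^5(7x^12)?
665280 x^{7}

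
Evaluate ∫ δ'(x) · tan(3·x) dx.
-3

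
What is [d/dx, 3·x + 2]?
3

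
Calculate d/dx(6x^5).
30 x^{4}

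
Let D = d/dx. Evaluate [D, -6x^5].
- 30 x^{4}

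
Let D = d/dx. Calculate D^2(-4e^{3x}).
- 36 e^{3 x}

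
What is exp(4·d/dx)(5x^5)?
5 x^{5} + 100 x^{4} + 800 x^{3} + 3200 x^{2} + 6400 x + 5120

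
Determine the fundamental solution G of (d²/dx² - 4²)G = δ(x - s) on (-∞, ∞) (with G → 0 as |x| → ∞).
-\frac{e^{-4|x-s|}}{8}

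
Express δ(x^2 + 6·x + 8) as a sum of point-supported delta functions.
\frac{\delta(x + 2) + \delta(x + 4)}{2}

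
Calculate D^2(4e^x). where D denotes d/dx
4 e^{x}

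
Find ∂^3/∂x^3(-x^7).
- 210 x^{4}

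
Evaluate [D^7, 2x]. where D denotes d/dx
14D^{6}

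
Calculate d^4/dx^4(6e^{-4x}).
1536 e^{- 4 x}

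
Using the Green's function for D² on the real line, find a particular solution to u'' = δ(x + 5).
\frac{|x + 5|}{2}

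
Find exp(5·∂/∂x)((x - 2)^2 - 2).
x^{2} + 6 x + 7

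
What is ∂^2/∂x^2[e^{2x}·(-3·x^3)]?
- 6 x \left(2 x^{2} + 6 x + 3\right) e^{2 x}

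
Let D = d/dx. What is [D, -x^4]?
- 4 x^{3}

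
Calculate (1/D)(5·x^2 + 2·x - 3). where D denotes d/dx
\frac{5 x^{3}}{3} + x^{2} - 3 x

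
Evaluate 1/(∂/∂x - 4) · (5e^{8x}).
\frac{5 e^{8 x}}{4}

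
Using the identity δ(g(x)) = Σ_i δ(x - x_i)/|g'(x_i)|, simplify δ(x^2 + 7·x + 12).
\frac{\delta(x + 4) + \delta(x + 3)}{1}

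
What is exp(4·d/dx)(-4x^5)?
- 4 x^{5} - 80 x^{4} - 640 x^{3} - 2560 x^{2} - 5120 x - 4096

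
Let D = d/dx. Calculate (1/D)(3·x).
\frac{3 x^{2}}{2}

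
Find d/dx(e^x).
e^{x}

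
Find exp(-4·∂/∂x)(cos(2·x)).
\cos{\left(2 x - 8 \right)}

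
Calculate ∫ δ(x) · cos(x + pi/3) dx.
\frac{1}{2}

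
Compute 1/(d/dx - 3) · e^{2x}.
- e^{2 x}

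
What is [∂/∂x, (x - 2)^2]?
2 x - 4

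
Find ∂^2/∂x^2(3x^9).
216 x^{7}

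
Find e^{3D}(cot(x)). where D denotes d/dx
\cot{\left(x + 3 \right)}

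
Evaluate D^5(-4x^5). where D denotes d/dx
-480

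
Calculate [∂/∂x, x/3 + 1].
\frac{1}{3}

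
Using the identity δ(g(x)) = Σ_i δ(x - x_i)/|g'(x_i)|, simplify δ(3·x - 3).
\frac{\delta(x - 1)}{3}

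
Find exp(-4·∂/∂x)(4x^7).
4 x^{7} - 112 x^{6} + 1344 x^{5} - 8960 x^{4} + 35840 x^{3} - 86016 x^{2} + 114688 x - 65536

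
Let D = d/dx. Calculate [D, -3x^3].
- 9 x^{2}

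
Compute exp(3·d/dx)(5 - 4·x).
- 4 x - 7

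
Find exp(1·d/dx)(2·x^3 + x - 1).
2 x^{3} + 6 x^{2} + 7 x + 2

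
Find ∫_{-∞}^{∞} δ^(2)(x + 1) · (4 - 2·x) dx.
0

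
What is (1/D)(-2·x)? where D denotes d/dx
- x^{2}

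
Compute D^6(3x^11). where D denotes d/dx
997920 x^{5}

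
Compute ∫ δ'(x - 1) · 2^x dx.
- \log{\left(4 \right)}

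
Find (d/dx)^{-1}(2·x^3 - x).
\frac{x^{4}}{2} - \frac{x^{2}}{2}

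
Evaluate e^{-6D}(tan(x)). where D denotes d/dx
\tan{\left(x - 6 \right)}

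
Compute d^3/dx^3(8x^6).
960 x^{3}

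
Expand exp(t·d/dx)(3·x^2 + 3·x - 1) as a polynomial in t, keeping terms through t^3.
3 t^{2} + 3 t \left(2 x + 1\right) + 3 x^{2} + 3 x - 1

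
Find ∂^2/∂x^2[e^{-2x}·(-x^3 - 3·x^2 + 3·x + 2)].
2 \left(- 2 x^{3} + 15 x - 5\right) e^{- 2 x}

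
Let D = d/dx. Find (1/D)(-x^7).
- \frac{x^{8}}{8}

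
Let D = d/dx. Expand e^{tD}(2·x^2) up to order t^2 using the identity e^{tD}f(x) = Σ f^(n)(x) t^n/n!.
2 t^{2} + 4 t x + 2 x^{2}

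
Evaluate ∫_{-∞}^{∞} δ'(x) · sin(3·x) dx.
-3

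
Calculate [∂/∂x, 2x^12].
24 x^{11}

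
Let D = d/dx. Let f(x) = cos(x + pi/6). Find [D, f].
- \sin{\left(x + \frac{\pi}{6} \right)}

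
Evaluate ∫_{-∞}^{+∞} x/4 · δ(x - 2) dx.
\frac{1}{2}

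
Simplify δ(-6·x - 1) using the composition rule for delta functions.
\frac{\delta(x + 1/6)}{6}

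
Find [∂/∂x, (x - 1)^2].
2 x - 2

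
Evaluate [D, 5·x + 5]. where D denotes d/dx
5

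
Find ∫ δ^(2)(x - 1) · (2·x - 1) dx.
0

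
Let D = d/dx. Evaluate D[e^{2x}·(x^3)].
x^{2} \left(2 x + 3\right) e^{2 x}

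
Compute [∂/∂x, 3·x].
3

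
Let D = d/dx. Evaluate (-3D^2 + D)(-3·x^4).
12 x^{2} \left(9 - x\right)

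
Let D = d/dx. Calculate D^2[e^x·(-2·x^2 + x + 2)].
x \left(- 2 x - 7\right) e^{x}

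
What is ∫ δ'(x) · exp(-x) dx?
1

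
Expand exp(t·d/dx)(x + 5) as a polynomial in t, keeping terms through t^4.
t + x + 5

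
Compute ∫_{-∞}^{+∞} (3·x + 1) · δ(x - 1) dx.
4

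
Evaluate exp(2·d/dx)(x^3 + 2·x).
x^{3} + 6 x^{2} + 14 x + 12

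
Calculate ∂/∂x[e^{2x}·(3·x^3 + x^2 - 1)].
\left(6 x^{3} + 11 x^{2} + 2 x - 2\right) e^{2 x}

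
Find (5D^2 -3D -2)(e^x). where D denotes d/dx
0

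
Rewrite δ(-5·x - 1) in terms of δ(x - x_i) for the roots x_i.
\frac{\delta(x + 1/5)}{5}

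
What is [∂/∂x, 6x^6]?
36 x^{5}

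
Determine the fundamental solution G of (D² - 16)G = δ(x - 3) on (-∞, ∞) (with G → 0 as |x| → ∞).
-\frac{e^{-4|x - 3|}}{8}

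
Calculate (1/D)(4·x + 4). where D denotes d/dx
2 x^{2} + 4 x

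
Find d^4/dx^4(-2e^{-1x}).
- 2 e^{- x}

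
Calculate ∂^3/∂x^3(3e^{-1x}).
- 3 e^{- x}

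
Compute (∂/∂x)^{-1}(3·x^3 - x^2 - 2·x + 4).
\frac{3 x^{4}}{4} - \frac{x^{3}}{3} - x^{2} + 4 x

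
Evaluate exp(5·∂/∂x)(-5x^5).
- 5 x^{5} - 125 x^{4} - 1250 x^{3} - 6250 x^{2} - 15625 x - 15625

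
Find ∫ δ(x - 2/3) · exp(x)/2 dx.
\frac{e^{\frac{2}{3}}}{2}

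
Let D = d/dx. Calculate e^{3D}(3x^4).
3 x^{4} + 36 x^{3} + 162 x^{2} + 324 x + 243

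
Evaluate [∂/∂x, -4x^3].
- 12 x^{2}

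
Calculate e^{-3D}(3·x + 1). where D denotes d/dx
3 x - 8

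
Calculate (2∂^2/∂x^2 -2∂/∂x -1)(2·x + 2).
- 2 x - 6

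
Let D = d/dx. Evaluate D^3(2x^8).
672 x^{5}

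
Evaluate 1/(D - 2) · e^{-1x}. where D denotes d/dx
- \frac{e^{- x}}{3}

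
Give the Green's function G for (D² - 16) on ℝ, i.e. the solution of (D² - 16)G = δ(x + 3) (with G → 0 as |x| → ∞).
-\frac{e^{-4|x + 3|}}{8}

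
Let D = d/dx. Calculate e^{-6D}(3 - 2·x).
15 - 2 x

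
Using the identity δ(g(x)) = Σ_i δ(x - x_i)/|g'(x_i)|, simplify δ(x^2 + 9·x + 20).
\frac{\delta(x + 5) + \delta(x + 4)}{1}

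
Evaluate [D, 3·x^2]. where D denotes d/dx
6 x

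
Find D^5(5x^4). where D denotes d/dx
0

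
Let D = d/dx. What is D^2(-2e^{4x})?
- 32 e^{4 x}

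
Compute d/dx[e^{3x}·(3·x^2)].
3 x \left(3 x + 2\right) e^{3 x}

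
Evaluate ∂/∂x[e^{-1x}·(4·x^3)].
4 x^{2} \left(3 - x\right) e^{- x}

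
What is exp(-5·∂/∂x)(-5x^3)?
- 5 x^{3} + 75 x^{2} - 375 x + 625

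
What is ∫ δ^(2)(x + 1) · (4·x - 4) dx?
0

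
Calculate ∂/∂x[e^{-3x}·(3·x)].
3 \left(1 - 3 x\right) e^{- 3 x}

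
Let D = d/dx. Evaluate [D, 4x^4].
16 x^{3}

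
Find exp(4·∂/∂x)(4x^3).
4 x^{3} + 48 x^{2} + 192 x + 256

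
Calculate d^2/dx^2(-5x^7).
- 210 x^{5}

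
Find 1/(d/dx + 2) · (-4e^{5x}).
- \frac{4 e^{5 x}}{7}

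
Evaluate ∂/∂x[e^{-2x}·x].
\left(1 - 2 x\right) e^{- 2 x}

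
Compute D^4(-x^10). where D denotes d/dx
- 5040 x^{6}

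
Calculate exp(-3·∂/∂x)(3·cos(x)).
3 \cos{\left(x - 3 \right)}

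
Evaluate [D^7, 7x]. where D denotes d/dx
49D^{6}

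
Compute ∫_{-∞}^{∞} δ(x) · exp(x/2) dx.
1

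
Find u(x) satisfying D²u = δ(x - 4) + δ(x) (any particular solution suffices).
\frac{|x - 4|}{2} + \frac{|x|}{2}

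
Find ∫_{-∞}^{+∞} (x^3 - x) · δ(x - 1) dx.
0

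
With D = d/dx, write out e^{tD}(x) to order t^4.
t + x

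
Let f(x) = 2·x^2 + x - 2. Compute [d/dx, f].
4 x + 1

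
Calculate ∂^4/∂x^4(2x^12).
23760 x^{8}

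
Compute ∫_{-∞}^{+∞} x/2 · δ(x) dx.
0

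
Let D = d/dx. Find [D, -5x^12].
- 60 x^{11}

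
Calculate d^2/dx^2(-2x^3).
- 12 x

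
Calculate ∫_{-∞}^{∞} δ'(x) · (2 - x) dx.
1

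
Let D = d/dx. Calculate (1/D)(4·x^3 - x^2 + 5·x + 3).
x^{4} - \frac{x^{3}}{3} + \frac{5 x^{2}}{2} + 3 x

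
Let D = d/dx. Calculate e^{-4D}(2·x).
2 x - 8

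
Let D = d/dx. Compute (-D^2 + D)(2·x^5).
10 x^{3} \left(x - 4\right)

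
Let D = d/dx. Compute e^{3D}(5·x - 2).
5 x + 13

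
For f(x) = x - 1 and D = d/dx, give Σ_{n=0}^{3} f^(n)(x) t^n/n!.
t + x - 1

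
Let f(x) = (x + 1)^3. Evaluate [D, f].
3 \left(x + 1\right)^{2}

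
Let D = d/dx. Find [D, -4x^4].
- 16 x^{3}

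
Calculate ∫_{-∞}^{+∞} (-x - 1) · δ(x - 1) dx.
-2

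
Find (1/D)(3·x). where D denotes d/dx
\frac{3 x^{2}}{2}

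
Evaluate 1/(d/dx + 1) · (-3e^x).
- \frac{3 e^{x}}{2}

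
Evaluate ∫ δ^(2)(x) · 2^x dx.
\log{\left(2 \right)}^{2}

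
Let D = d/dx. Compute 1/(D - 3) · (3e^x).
- \frac{3 e^{x}}{2}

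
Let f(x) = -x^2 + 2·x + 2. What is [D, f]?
2 - 2 x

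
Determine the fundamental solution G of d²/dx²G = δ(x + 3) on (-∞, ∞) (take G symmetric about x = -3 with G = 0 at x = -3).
\frac{|x + 3|}{2}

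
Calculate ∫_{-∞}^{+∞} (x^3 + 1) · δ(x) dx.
1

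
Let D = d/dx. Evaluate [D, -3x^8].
- 24 x^{7}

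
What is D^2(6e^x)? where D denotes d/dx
6 e^{x}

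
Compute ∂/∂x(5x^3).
15 x^{2}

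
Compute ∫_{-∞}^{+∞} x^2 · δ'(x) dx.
0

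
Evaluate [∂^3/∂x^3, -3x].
-9\frac{d^{2}}{dx^{2}}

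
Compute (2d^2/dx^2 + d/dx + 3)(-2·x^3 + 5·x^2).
- 6 x^{3} + 9 x^{2} - 14 x + 20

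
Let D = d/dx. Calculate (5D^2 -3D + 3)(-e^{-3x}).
- 57 e^{- 3 x}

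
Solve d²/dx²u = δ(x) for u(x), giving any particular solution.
\frac{|x|}{2}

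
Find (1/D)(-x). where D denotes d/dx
- \frac{x^{2}}{2}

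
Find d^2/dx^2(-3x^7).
- 126 x^{5}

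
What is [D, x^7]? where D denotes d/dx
7 x^{6}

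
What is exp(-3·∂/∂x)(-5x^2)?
- 5 x^{2} + 30 x - 45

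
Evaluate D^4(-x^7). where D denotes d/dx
- 840 x^{3}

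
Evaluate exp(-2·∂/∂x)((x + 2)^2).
x^{2}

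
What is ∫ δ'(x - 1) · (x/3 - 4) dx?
- \frac{1}{3}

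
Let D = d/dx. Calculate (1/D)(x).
\frac{x^{2}}{2}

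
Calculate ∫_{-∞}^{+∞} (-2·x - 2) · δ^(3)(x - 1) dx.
0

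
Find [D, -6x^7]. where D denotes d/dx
- 42 x^{6}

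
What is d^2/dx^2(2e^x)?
2 e^{x}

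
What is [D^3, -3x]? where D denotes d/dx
-9D^{2}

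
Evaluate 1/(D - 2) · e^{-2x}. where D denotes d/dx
- \frac{e^{- 2 x}}{4}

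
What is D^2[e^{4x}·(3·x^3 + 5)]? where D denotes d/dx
\left(48 x^{3} + 72 x^{2} + 18 x + 80\right) e^{4 x}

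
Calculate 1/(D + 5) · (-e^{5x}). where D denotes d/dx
- \frac{e^{5 x}}{10}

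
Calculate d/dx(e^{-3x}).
- 3 e^{- 3 x}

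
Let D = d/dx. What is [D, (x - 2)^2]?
2 x - 4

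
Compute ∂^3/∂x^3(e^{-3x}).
- 27 e^{- 3 x}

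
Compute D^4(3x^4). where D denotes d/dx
72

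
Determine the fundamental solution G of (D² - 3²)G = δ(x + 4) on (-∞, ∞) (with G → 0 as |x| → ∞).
-\frac{e^{-3|x + 4|}}{6}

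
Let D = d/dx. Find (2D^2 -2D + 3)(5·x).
15 x - 10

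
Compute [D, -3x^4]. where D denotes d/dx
- 12 x^{3}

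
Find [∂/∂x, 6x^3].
18 x^{2}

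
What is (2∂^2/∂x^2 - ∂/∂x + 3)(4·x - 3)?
12 x - 13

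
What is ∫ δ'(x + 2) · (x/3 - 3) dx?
- \frac{1}{3}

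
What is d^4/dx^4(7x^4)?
168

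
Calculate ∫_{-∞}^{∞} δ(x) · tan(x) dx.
0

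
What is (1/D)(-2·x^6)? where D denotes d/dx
- \frac{2 x^{7}}{7}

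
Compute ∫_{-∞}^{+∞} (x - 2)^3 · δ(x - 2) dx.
0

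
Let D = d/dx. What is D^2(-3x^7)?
- 126 x^{5}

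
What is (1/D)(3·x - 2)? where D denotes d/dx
\frac{3 x^{2}}{2} - 2 x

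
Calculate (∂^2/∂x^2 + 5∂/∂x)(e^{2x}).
14 e^{2 x}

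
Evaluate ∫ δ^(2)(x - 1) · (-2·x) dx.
0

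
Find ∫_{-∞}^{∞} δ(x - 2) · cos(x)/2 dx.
\frac{\cos{\left(2 \right)}}{2}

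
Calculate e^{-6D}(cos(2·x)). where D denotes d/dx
\cos{\left(2 x - 12 \right)}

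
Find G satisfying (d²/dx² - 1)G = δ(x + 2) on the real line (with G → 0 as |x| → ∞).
-\frac{e^{-|x + 2|}}{2}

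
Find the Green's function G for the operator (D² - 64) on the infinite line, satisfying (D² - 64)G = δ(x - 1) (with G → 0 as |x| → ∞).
-\frac{e^{-8|x - 1|}}{16}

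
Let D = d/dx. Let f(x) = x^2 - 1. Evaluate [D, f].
2 x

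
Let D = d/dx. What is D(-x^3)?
- 3 x^{2}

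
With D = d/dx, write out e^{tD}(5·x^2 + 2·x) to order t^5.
5 t^{2} + 2 t \left(5 x + 1\right) + 5 x^{2} + 2 x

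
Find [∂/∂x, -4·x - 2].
-4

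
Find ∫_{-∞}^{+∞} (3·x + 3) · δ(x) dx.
3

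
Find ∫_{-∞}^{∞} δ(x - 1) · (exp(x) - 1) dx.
-1 + e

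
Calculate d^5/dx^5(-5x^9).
- 75600 x^{4}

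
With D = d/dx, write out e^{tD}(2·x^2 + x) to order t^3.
2 t^{2} + t \left(4 x + 1\right) + 2 x^{2} + x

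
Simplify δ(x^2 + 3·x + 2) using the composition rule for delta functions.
\frac{\delta(x + 1) + \delta(x + 2)}{1}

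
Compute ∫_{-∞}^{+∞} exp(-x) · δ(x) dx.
1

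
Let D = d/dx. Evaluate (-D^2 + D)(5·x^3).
15 x \left(x - 2\right)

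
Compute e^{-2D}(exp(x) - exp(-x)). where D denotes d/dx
- e^{2 - x} + e^{x - 2}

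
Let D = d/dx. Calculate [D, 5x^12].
60 x^{11}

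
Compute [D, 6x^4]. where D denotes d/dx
24 x^{3}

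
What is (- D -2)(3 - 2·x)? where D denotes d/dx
4 x - 4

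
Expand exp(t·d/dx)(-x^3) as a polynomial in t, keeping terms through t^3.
- t^{3} - 3 t^{2} x - 3 t x^{2} - x^{3}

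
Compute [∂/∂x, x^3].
3 x^{2}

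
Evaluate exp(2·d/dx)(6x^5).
6 x^{5} + 60 x^{4} + 240 x^{3} + 480 x^{2} + 480 x + 192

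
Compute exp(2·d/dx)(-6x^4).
- 6 x^{4} - 48 x^{3} - 144 x^{2} - 192 x - 96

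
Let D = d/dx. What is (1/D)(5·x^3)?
\frac{5 x^{4}}{4}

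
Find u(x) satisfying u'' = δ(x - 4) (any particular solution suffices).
\frac{|x - 4|}{2}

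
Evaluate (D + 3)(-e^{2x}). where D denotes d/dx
- 5 e^{2 x}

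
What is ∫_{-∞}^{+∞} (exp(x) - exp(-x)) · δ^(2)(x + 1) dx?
- 2 \sinh{\left(1 \right)}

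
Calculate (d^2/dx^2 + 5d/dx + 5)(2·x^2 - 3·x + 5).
10 x^{2} + 5 x + 14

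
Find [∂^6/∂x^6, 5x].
30\frac{d^{5}}{dx^{5}}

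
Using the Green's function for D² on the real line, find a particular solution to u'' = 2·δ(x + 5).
|x + 5|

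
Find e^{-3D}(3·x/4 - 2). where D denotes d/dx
\frac{3 x}{4} - \frac{17}{4}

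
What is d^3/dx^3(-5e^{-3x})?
135 e^{- 3 x}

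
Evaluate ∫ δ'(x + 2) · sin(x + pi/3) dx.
- \sin{\left(\frac{\pi}{6} + 2 \right)}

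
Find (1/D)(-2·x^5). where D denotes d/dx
- \frac{x^{6}}{3}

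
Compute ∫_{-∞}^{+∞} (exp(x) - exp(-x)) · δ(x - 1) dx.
2 \sinh{\left(1 \right)}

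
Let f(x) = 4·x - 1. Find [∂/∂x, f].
4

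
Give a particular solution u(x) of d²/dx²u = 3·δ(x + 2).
\frac{3|x + 2|}{2}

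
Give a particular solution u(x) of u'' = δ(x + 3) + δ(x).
\frac{|x + 3|}{2} + \frac{|x|}{2}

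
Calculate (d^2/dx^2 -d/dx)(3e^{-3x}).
36 e^{- 3 x}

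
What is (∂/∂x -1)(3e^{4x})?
9 e^{4 x}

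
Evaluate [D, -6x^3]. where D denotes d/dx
- 18 x^{2}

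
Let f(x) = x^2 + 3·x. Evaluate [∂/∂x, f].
2 x + 3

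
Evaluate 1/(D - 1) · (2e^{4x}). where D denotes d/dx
\frac{2 e^{4 x}}{3}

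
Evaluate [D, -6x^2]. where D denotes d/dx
- 12 x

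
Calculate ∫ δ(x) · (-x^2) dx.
0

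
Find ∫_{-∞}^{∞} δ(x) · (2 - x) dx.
2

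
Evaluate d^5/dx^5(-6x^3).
0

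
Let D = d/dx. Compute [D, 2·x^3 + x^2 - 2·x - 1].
6 x^{2} + 2 x - 2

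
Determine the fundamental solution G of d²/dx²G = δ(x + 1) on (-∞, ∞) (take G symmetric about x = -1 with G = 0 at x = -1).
\frac{|x + 1|}{2}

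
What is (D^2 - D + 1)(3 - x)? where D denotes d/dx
4 - x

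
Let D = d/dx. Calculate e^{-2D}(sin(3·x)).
\sin{\left(3 x - 6 \right)}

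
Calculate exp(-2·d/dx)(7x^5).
7 x^{5} - 70 x^{4} + 280 x^{3} - 560 x^{2} + 560 x - 224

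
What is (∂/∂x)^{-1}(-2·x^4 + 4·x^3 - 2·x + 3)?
- \frac{2 x^{5}}{5} + x^{4} - x^{2} + 3 x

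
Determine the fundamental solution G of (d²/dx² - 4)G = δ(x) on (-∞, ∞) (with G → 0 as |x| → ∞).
-\frac{e^{-2|x|}}{4}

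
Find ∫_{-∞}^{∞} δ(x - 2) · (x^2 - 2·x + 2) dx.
2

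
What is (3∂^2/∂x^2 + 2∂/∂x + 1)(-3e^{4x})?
- 171 e^{4 x}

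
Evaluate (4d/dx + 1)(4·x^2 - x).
4 x^{2} + 31 x - 4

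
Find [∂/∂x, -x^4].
- 4 x^{3}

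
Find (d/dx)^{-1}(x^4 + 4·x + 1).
\frac{x^{5}}{5} + 2 x^{2} + x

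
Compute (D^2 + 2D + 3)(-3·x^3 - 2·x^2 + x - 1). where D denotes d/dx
- 9 x^{3} - 24 x^{2} - 23 x - 5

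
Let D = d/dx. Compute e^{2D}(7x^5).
7 x^{5} + 70 x^{4} + 280 x^{3} + 560 x^{2} + 560 x + 224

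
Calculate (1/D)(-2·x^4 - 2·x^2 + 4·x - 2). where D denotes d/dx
- \frac{2 x^{5}}{5} - \frac{2 x^{3}}{3} + 2 x^{2} - 2 x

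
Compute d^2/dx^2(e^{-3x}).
9 e^{- 3 x}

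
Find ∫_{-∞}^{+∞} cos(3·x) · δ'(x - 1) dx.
3 \sin{\left(3 \right)}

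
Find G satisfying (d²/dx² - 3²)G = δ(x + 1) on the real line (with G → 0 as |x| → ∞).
-\frac{e^{-3|x + 1|}}{6}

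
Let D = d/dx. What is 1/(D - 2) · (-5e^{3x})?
- 5 e^{3 x}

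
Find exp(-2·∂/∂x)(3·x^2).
3 x^{2} - 12 x + 12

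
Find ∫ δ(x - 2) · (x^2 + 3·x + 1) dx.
11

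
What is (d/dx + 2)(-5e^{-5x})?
15 e^{- 5 x}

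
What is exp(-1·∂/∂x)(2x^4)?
2 x^{4} - 8 x^{3} + 12 x^{2} - 8 x + 2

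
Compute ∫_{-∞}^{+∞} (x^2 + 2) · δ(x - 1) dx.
3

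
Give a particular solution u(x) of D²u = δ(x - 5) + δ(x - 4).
\frac{|x - 5|}{2} + \frac{|x - 4|}{2}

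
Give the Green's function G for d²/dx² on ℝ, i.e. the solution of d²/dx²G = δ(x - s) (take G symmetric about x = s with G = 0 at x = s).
\frac{|x - s|}{2}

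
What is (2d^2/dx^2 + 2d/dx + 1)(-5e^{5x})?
- 305 e^{5 x}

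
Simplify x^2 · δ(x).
0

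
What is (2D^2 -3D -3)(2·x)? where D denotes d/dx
- 6 x - 6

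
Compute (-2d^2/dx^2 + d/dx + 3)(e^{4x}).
- 25 e^{4 x}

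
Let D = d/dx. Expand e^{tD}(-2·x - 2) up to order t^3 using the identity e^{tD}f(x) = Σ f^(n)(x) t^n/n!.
- 2 t - 2 x - 2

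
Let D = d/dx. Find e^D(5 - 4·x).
1 - 4 x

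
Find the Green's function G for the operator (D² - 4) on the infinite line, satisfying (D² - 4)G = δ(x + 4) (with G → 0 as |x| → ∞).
-\frac{e^{-2|x + 4|}}{4}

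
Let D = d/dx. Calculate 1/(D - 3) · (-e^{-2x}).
\frac{e^{- 2 x}}{5}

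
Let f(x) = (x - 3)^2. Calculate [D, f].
2 x - 6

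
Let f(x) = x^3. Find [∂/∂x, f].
3 x^{2}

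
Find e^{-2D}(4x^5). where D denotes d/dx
4 x^{5} - 40 x^{4} + 160 x^{3} - 320 x^{2} + 320 x - 128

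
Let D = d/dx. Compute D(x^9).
9 x^{8}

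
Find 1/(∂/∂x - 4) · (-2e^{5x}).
- 2 e^{5 x}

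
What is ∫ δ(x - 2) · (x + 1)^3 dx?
27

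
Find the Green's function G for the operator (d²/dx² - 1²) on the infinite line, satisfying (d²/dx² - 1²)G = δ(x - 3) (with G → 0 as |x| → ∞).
-\frac{e^{-|x - 3|}}{2}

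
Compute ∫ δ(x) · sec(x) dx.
1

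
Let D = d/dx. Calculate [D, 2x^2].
4 x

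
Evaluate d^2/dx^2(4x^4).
48 x^{2}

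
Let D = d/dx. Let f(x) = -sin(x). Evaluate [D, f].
- \cos{\left(x \right)}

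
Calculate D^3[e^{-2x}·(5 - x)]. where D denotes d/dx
4 \left(2 x - 13\right) e^{- 2 x}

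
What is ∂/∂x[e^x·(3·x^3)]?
3 x^{2} \left(x + 3\right) e^{x}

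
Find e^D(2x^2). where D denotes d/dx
2 x^{2} + 4 x + 2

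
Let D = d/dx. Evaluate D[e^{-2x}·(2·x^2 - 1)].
2 \left(- 2 x^{2} + 2 x + 1\right) e^{- 2 x}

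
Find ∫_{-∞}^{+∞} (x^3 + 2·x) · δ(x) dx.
0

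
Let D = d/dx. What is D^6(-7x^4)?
0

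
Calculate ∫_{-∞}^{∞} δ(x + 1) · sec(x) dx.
\sec{\left(1 \right)}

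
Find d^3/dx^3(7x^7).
1470 x^{4}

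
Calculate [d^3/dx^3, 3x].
9\frac{d^{2}}{dx^{2}}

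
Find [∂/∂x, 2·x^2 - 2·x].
4 x - 2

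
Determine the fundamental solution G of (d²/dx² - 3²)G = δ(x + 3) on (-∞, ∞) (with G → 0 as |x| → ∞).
-\frac{e^{-3|x + 3|}}{6}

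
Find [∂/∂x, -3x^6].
- 18 x^{5}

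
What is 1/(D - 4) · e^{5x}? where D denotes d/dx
e^{5 x}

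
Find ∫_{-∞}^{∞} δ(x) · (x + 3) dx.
3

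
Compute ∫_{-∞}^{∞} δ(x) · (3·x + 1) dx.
1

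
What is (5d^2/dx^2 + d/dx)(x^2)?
2 x + 10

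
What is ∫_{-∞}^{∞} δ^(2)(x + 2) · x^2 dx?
2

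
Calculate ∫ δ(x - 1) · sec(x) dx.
\sec{\left(1 \right)}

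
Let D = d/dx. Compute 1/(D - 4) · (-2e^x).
\frac{2 e^{x}}{3}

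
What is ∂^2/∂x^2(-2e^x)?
- 2 e^{x}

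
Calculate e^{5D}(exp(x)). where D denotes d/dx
e^{x + 5}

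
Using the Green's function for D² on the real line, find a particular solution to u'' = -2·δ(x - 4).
-|x - 4|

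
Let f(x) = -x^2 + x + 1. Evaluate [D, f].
1 - 2 x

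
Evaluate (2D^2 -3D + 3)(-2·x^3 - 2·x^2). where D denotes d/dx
- 6 x^{3} + 12 x^{2} - 12 x - 8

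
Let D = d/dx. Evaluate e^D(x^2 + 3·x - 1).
x^{2} + 5 x + 3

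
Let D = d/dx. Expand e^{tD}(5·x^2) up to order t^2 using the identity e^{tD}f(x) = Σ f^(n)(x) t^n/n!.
5 t^{2} + 10 t x + 5 x^{2}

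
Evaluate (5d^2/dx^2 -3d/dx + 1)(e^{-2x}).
27 e^{- 2 x}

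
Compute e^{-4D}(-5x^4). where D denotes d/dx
- 5 x^{4} + 80 x^{3} - 480 x^{2} + 1280 x - 1280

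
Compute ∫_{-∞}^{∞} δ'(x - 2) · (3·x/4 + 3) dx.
- \frac{3}{4}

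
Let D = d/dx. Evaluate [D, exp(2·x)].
2 e^{2 x}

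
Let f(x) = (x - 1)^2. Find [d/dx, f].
2 x - 2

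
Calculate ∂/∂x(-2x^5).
- 10 x^{4}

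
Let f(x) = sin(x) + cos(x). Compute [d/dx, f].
- \sin{\left(x \right)} + \cos{\left(x \right)}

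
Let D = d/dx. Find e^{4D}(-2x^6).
- 2 x^{6} - 48 x^{5} - 480 x^{4} - 2560 x^{3} - 7680 x^{2} - 12288 x - 8192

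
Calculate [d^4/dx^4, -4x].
-16\frac{d^{3}}{dx^{3}}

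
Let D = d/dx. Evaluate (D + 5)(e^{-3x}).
2 e^{- 3 x}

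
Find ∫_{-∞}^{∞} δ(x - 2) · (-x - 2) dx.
-4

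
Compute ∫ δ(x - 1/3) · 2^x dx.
\sqrt[3]{2}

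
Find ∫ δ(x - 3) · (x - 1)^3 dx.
8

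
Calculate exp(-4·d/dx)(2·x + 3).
2 x - 5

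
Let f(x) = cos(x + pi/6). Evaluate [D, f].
- \sin{\left(x + \frac{\pi}{6} \right)}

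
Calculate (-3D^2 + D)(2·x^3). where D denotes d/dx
6 x \left(x - 6\right)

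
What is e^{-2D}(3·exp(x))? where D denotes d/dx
3 e^{x - 2}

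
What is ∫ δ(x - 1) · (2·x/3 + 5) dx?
\frac{17}{3}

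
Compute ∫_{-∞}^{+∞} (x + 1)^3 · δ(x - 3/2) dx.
\frac{125}{8}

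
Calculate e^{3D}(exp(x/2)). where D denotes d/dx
e^{\frac{x}{2} + \frac{3}{2}}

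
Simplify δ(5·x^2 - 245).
\frac{\delta(x - 7) + \delta(x + 7)}{70}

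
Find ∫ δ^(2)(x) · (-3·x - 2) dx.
0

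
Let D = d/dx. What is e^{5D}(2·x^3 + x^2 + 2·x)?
2 x^{3} + 31 x^{2} + 162 x + 285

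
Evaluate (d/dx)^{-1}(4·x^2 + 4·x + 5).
\frac{4 x^{3}}{3} + 2 x^{2} + 5 x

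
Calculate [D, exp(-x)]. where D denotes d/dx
- e^{- x}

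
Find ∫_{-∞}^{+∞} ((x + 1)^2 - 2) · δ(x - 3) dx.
14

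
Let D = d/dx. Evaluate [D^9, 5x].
45D^{8}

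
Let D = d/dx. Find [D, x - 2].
1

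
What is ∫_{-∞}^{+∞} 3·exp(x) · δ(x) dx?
3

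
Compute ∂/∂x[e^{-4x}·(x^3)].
x^{2} \left(3 - 4 x\right) e^{- 4 x}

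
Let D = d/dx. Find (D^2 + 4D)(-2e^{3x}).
- 42 e^{3 x}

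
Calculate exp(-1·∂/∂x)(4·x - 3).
4 x - 7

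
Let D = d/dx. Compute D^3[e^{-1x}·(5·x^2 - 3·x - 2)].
\left(- 5 x^{2} + 33 x - 37\right) e^{- x}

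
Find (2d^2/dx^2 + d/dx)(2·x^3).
6 x \left(x + 4\right)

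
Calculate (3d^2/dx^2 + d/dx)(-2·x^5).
10 x^{3} \left(- x - 12\right)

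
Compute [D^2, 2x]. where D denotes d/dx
4D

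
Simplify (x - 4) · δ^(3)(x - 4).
-3\delta^{(2)}(x - 4)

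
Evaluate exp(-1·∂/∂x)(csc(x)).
\csc{\left(x - 1 \right)}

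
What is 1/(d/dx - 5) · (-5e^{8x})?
- \frac{5 e^{8 x}}{3}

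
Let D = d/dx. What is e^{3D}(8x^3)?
8 x^{3} + 72 x^{2} + 216 x + 216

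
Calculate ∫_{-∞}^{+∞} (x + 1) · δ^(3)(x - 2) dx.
0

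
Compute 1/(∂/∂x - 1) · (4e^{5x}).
e^{5 x}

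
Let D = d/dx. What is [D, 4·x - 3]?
4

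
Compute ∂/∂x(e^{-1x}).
- e^{- x}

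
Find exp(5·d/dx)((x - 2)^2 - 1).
x^{2} + 6 x + 8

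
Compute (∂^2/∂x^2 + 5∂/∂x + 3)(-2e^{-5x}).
- 6 e^{- 5 x}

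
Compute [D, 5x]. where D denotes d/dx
5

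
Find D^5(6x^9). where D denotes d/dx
90720 x^{4}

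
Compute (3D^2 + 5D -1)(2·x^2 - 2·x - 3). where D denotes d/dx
- 2 x^{2} + 22 x + 5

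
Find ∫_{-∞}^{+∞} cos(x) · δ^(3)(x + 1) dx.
\sin{\left(1 \right)}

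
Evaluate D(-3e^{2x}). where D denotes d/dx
- 6 e^{2 x}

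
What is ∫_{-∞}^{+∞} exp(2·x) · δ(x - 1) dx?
e^{2}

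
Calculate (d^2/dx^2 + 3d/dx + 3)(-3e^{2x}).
- 39 e^{2 x}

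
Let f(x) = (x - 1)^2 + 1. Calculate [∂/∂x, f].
2 x - 2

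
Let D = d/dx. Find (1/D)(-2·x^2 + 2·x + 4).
- \frac{2 x^{3}}{3} + x^{2} + 4 x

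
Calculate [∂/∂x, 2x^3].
6 x^{2}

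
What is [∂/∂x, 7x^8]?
56 x^{7}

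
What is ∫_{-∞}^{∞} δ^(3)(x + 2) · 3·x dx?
0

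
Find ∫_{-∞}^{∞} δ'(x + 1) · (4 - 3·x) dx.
3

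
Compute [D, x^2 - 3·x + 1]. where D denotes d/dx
2 x - 3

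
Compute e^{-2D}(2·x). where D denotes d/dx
2 x - 4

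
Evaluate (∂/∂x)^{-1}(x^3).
\frac{x^{4}}{4}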